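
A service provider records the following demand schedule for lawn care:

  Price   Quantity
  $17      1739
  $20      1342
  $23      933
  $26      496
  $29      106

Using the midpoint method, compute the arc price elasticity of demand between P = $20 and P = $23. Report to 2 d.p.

At P = 20, Q = 1342; at P = 23, Q = 933.
ΔQ = -409, ΔP = 3. Midpoints: P̄ = 21.50, Q̄ = 1137.5.
ε = (ΔQ/ΔP)(P̄/Q̄) = (-409/3)(21.50/1137.5).

-2.58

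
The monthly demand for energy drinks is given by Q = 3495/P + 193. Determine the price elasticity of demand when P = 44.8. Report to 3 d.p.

At P = 44.8, Q = 271.013.
dQ/dP = −3495/P² = -1.741.
ε = (dQ/dP)(P/Q) = (-1.741)(44.8/271.013).
|ε| < 1, so demand is inelastic at this price.

-0.288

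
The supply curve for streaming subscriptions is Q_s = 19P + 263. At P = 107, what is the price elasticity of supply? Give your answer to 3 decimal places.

0.885

At P = 107, Q_s = 2296.
dQ_s/dP = 19.
ε_s = (dQ_s/dP)(P/Q_s) = (19)(107/2296).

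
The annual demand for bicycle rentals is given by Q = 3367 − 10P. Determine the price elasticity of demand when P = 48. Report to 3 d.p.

At P = 48, Q = 2887.
dQ/dP = −10.
ε = (dQ/dP)(P/Q) = (-10)(48/2887).

-0.166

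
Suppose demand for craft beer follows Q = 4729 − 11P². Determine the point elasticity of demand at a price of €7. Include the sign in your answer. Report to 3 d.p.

-0.257

At P = 7, Q = 4190.
dQ/dP = −22P = -154.
ε = (dQ/dP)(P/Q) = (-154)(7/4190).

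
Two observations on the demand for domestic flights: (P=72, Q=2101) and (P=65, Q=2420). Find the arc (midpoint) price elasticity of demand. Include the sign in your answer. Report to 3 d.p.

ΔQ = 2420 − 2101 = 319; ΔP = 65 − 72 = -7.
Midpoints: P̄ = 68.50, Q̄ = 2260.5.
ε = (ΔQ/ΔP)(P̄/Q̄) = (319/-7)(68.50/2260.5).

-1.381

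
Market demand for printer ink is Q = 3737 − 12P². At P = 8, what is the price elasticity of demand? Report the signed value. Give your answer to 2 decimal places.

At P = 8, Q = 2969.
dQ/dP = −24P = -192.
ε = (dQ/dP)(P/Q) = (-192)(8/2969).

-0.52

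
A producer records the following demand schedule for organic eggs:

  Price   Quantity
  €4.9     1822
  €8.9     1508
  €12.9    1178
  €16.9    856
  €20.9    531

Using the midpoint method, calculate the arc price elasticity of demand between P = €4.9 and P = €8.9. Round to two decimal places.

-0.33

At P = 4.9, Q = 1822; at P = 8.9, Q = 1508.
ΔQ = -314, ΔP = 4.0. Midpoints: P̄ = 6.90, Q̄ = 1665.0.
ε = (ΔQ/ΔP)(P̄/Q̄) = (-314/4.0)(6.90/1665.0).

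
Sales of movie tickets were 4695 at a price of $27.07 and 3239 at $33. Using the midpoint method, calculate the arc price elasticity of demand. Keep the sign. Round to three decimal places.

ΔQ = 3239 − 4695 = -1456; ΔP = 33 − 27.07 = 5.93.
Midpoints: P̄ = 30.04, Q̄ = 3967.0.
ε = (ΔQ/ΔP)(P̄/Q̄) = (-1456/5.93)(30.04/3967.0).

-1.859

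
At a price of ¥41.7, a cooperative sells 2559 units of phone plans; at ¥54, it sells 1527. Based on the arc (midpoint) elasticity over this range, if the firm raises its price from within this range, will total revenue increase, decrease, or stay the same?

decrease

Arc ε = (-1032/12.3)(47.85/2043.0) ≈ -1.965.
|ε| = 1.97 > 1, so demand is elastic. A price rise therefore reduces total revenue.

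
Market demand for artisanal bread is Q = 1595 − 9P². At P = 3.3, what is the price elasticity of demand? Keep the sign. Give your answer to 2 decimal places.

-0.13

At P = 3.3, Q = 1496.990.
dQ/dP = −18P = -59.400.
ε = (dQ/dP)(P/Q) = (-59.400)(3.3/1496.990).
|ε| < 1, so demand is inelastic at this price.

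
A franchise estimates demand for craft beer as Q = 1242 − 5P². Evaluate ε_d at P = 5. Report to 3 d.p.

At P = 5, Q = 1117.
dQ/dP = −10P = -50.
ε = (dQ/dP)(P/Q) = (-50)(5/1117).

-0.224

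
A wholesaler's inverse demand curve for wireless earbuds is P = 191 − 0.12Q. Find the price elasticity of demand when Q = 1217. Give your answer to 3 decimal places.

At Q = 1217, P = 191 − 0.12(1217) = 44.96.
dP/dQ = −0.12, so dQ/dP = 1/(−0.12) = -8.333.
ε = (dQ/dP)(P/Q) = (-8.333)(44.96/1217).

-0.308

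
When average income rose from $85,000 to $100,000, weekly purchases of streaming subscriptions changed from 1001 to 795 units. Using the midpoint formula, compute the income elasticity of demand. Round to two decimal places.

-1.41

ΔQ = -206, ΔI = 15000. Midpoints: Ī = 92,500, Q̄ = 898.0.
ε_I = (ΔQ/ΔI)(Ī/Q̄) = (-206/15000)(92500/898.0).
ε_I < 0, so the good is inferior.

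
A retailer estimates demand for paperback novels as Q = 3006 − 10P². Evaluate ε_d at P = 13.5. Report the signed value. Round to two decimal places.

-3.08

At P = 13.5, Q = 1183.500.
dQ/dP = −20P = -270.
ε = (dQ/dP)(P/Q) = (-270)(13.5/1183.500).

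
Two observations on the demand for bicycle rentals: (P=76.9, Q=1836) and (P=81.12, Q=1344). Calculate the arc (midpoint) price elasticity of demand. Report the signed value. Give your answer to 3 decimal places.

ΔQ = 1344 − 1836 = -492; ΔP = 81.12 − 76.9 = 4.22.
Midpoints: P̄ = 79.01, Q̄ = 1590.0.
ε = (ΔQ/ΔP)(P̄/Q̄) = (-492/4.22)(79.01/1590.0).

-5.793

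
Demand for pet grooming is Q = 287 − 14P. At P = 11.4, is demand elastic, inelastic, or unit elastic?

Q = 127.400, dQ/dP = -14.
ε = (dQ/dP)(P/Q) ≈ -1.253.
|ε| = 1.25 > 1.

elastic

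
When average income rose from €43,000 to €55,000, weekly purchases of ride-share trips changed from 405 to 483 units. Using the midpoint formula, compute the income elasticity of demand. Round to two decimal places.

ΔQ = 78, ΔI = 12000. Midpoints: Ī = 49,000, Q̄ = 444.0.
ε_I = (ΔQ/ΔI)(Ī/Q̄) = (78/12000)(49000/444.0).

0.72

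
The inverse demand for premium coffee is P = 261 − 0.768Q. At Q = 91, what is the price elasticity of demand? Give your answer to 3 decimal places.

-2.735

At Q = 91, P = 261 − 0.768(91) = 191.11.
dP/dQ = −0.768, so dQ/dP = 1/(−0.768) = -1.302.
ε = (dQ/dP)(P/Q) = (-1.302)(191.11/91).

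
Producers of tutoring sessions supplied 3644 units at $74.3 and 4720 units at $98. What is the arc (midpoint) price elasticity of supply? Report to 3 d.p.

0.935

ΔQ = 4720 − 3644 = 1076; ΔP = 98 − 74.3 = 23.7.
Midpoints: P̄ = 86.15, Q̄ = 4182.0.
ε_s = (ΔQ/ΔP)(P̄/Q̄) = (1076/23.7)(86.15/4182.0).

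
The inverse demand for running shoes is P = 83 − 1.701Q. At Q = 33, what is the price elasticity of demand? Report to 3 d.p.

At Q = 33, P = 83 − 1.701(33) = 26.87.
dP/dQ = −1.701, so dQ/dP = 1/(−1.701) = -0.588.
ε = (dQ/dP)(P/Q) = (-0.588)(26.87/33).

-0.479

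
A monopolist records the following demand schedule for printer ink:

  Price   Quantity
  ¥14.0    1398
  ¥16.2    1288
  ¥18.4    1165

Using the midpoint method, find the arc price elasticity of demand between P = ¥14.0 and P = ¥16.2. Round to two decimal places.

-0.56

At P = 14.0, Q = 1398; at P = 16.2, Q = 1288.
ΔQ = -110, ΔP = 2.2. Midpoints: P̄ = 15.10, Q̄ = 1343.0.
ε = (ΔQ/ΔP)(P̄/Q̄) = (-110/2.2)(15.10/1343.0).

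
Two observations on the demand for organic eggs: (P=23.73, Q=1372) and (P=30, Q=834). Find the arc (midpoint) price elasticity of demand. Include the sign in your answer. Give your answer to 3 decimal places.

ΔQ = 834 − 1372 = -538; ΔP = 30 − 23.73 = 6.27.
Midpoints: P̄ = 26.87, Q̄ = 1103.0.
ε = (ΔQ/ΔP)(P̄/Q̄) = (-538/6.27)(26.87/1103.0).

-2.090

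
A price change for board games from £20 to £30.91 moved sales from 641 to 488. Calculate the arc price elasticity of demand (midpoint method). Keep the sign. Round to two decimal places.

ΔQ = 488 − 641 = -153; ΔP = 30.91 − 20 = 10.91.
Midpoints: P̄ = 25.45, Q̄ = 564.5.
ε = (ΔQ/ΔP)(P̄/Q̄) = (-153/10.91)(25.45/564.5).

-0.63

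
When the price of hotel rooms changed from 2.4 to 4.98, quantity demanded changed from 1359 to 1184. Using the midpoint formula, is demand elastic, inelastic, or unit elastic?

Arc ε ≈ -0.197.
|ε| = 0.20 < 1.

inelastic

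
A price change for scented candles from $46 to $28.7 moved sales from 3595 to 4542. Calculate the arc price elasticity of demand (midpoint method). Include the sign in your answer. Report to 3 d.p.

ΔQ = 4542 − 3595 = 947; ΔP = 28.7 − 46 = -17.3.
Midpoints: P̄ = 37.35, Q̄ = 4068.5.
ε = (ΔQ/ΔP)(P̄/Q̄) = (947/-17.3)(37.35/4068.5).

-0.503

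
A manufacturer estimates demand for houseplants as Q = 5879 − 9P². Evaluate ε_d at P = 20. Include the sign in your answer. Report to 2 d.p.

At P = 20, Q = 2279.
dQ/dP = −18P = -360.
ε = (dQ/dP)(P/Q) = (-360)(20/2279).
|ε| > 1, so demand is elastic at this price.

-3.16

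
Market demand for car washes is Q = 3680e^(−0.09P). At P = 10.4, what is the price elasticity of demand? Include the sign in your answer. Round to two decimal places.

-0.94

At P = 10.4, Q = 1443.272.
dQ/dP = −0.09·3680e^(−0.09P) = −0.09Q = -129.894.
ε = (dQ/dP)(P/Q) = (-129.894)(10.4/1443.272).
|ε| < 1, so demand is inelastic at this price.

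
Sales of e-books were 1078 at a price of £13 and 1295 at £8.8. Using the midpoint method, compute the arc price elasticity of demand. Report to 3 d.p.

-0.475

ΔQ = 1295 − 1078 = 217; ΔP = 8.8 − 13 = -4.2.
Midpoints: P̄ = 10.90, Q̄ = 1186.5.
ε = (ΔQ/ΔP)(P̄/Q̄) = (217/-4.2)(10.90/1186.5).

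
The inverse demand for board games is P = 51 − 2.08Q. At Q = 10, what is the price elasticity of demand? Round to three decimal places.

At Q = 10, P = 51 − 2.08(10) = 30.20.
dP/dQ = −2.08, so dQ/dP = 1/(−2.08) = -0.481.
ε = (dQ/dP)(P/Q) = (-0.481)(30.20/10).

-1.452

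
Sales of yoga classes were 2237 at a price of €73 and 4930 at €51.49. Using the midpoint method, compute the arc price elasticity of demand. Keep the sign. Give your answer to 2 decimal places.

-2.17

ΔQ = 4930 − 2237 = 2693; ΔP = 51.49 − 73 = -21.51.
Midpoints: P̄ = 62.25, Q̄ = 3583.5.
ε = (ΔQ/ΔP)(P̄/Q̄) = (2693/-21.51)(62.25/3583.5).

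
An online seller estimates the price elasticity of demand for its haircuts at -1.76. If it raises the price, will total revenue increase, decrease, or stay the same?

decrease

|ε| = 1.76 > 1, so demand is elastic. A price rise therefore reduces total revenue.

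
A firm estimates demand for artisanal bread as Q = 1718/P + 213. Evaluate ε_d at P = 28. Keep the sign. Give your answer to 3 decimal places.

At P = 28, Q = 274.357.
dQ/dP = −1718/P² = -2.191.
ε = (dQ/dP)(P/Q) = (-2.191)(28/274.357).
|ε| < 1, so demand is inelastic at this price.

-0.224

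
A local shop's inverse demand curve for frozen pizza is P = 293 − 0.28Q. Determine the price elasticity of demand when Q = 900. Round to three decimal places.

-0.163

At Q = 900, P = 293 − 0.28(900) = 41.00.
dP/dQ = −0.28, so dQ/dP = 1/(−0.28) = -3.571.
ε = (dQ/dP)(P/Q) = (-3.571)(41.00/900).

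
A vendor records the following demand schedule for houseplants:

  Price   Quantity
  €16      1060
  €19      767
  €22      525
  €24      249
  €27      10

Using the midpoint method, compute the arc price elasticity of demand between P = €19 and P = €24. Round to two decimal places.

-4.38

At P = 19, Q = 767; at P = 24, Q = 249.
ΔQ = -518, ΔP = 5. Midpoints: P̄ = 21.50, Q̄ = 508.0.
ε = (ΔQ/ΔP)(P̄/Q̄) = (-518/5)(21.50/508.0).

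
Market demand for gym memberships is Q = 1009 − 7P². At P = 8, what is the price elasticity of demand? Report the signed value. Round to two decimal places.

-1.60

At P = 8, Q = 561.
dQ/dP = −14P = -112.
ε = (dQ/dP)(P/Q) = (-112)(8/561).
|ε| > 1, so demand is elastic at this price.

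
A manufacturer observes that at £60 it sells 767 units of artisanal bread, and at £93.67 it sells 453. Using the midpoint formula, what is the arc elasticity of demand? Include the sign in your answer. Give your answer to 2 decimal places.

-1.17

ΔQ = 453 − 767 = -314; ΔP = 93.67 − 60 = 33.67.
Midpoints: P̄ = 76.84, Q̄ = 610.0.
ε = (ΔQ/ΔP)(P̄/Q̄) = (-314/33.67)(76.84/610.0).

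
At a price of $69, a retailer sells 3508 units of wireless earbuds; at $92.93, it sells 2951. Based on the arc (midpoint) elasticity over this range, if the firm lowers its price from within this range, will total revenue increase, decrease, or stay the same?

decrease

Arc ε = (-557/23.93)(80.97/3229.5) ≈ -0.584.
|ε| = 0.58 < 1, so demand is inelastic. A price cut therefore reduces total revenue.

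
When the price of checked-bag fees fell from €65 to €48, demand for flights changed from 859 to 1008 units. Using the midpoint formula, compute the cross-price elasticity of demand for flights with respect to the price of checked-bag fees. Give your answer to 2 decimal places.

-0.53

ΔQ_x = 1008 − 859 = 149; ΔP_y = 48 − 65 = -17.
Midpoints: P̄_y = 56.50, Q̄_x = 933.5.
ε_xy = (ΔQ_x/ΔP_y)(P̄_y/Q̄_x) = (149/-17)(56.50/933.5).
ε_xy < 0, so the goods are complements.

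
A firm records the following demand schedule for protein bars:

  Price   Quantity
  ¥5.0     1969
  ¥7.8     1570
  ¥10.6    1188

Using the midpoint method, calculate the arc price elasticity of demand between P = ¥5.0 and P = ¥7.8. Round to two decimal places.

-0.52

At P = 5.0, Q = 1969; at P = 7.8, Q = 1570.
ΔQ = -399, ΔP = 2.8. Midpoints: P̄ = 6.40, Q̄ = 1769.5.
ε = (ΔQ/ΔP)(P̄/Q̄) = (-399/2.8)(6.40/1769.5).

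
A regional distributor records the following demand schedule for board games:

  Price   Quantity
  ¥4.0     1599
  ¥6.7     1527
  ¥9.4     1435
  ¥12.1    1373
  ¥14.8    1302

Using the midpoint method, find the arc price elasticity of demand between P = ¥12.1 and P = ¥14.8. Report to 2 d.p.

-0.26

At P = 12.1, Q = 1373; at P = 14.8, Q = 1302.
ΔQ = -71, ΔP = 2.7. Midpoints: P̄ = 13.45, Q̄ = 1337.5.
ε = (ΔQ/ΔP)(P̄/Q̄) = (-71/2.7)(13.45/1337.5).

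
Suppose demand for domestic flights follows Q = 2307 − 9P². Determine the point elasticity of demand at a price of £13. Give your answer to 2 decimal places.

-3.87

At P = 13, Q = 786.
dQ/dP = −18P = -234.
ε = (dQ/dP)(P/Q) = (-234)(13/786).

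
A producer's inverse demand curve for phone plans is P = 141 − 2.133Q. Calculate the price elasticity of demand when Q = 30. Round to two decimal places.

-1.20

At Q = 30, P = 141 − 2.133(30) = 77.01.
dP/dQ = −2.133, so dQ/dP = 1/(−2.133) = -0.469.
ε = (dQ/dP)(P/Q) = (-0.469)(77.01/30).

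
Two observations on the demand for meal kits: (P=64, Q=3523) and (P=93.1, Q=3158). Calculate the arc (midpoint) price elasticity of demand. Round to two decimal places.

-0.29

ΔQ = 3158 − 3523 = -365; ΔP = 93.1 − 64 = 29.1.
Midpoints: P̄ = 78.55, Q̄ = 3340.5.
ε = (ΔQ/ΔP)(P̄/Q̄) = (-365/29.1)(78.55/3340.5).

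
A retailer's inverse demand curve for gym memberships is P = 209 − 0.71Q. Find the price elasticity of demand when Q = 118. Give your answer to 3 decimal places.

-1.495

At Q = 118, P = 209 − 0.71(118) = 125.22.
dP/dQ = −0.71, so dQ/dP = 1/(−0.71) = -1.408.
ε = (dQ/dP)(P/Q) = (-1.408)(125.22/118).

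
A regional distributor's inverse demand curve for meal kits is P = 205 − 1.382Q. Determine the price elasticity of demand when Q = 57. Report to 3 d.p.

-1.602

At Q = 57, P = 205 − 1.382(57) = 126.23.
dP/dQ = −1.382, so dQ/dP = 1/(−1.382) = -0.724.
ε = (dQ/dP)(P/Q) = (-0.724)(126.23/57).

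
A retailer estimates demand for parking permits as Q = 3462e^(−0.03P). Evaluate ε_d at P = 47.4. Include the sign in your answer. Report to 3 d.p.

-1.422

At P = 47.4, Q = 835.142.
dQ/dP = −0.03·3462e^(−0.03P) = −0.03Q = -25.054.
ε = (dQ/dP)(P/Q) = (-25.054)(47.4/835.142).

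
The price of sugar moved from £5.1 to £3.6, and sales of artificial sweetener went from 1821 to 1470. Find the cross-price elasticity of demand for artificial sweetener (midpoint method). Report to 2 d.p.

0.62

ΔQ_x = 1470 − 1821 = -351; ΔP_y = 3.6 − 5.1 = -1.5.
Midpoints: P̄_y = 4.35, Q̄_x = 1645.5.
ε_xy = (ΔQ_x/ΔP_y)(P̄_y/Q̄_x) = (-351/-1.5)(4.35/1645.5).
ε_xy > 0, so the goods are substitutes.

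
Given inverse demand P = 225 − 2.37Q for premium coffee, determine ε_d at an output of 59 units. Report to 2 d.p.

-0.61

At Q = 59, P = 225 − 2.37(59) = 85.17.
dP/dQ = −2.37, so dQ/dP = 1/(−2.37) = -0.422.
ε = (dQ/dP)(P/Q) = (-0.422)(85.17/59).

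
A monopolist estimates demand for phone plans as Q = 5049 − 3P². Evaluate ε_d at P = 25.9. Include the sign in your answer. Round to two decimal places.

-1.33

At P = 25.9, Q = 3036.570.
dQ/dP = −6P = -155.400.
ε = (dQ/dP)(P/Q) = (-155.400)(25.9/3036.570).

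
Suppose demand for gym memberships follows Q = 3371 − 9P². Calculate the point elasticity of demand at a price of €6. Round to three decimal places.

-0.213

At P = 6, Q = 3047.
dQ/dP = −18P = -108.
ε = (dQ/dP)(P/Q) = (-108)(6/3047).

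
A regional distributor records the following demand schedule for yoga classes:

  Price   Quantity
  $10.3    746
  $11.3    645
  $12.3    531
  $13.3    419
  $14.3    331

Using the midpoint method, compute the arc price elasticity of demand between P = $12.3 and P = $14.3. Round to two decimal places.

-3.09

At P = 12.3, Q = 531; at P = 14.3, Q = 331.
ΔQ = -200, ΔP = 2.0. Midpoints: P̄ = 13.30, Q̄ = 431.0.
ε = (ΔQ/ΔP)(P̄/Q̄) = (-200/2.0)(13.30/431.0).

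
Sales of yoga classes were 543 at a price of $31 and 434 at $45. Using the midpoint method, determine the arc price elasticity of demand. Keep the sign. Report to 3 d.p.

-0.606

ΔQ = 434 − 543 = -109; ΔP = 45 − 31 = 14.
Midpoints: P̄ = 38.00, Q̄ = 488.5.
ε = (ΔQ/ΔP)(P̄/Q̄) = (-109/14)(38.00/488.5).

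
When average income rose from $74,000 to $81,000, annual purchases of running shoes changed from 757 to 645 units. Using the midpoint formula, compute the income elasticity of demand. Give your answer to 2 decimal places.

-1.77

ΔQ = -112, ΔI = 7000. Midpoints: Ī = 77,500, Q̄ = 701.0.
ε_I = (ΔQ/ΔI)(Ī/Q̄) = (-112/7000)(77500/701.0).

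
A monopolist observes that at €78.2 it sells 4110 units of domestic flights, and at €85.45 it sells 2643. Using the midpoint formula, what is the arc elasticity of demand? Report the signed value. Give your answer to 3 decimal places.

-4.904

ΔQ = 2643 − 4110 = -1467; ΔP = 85.45 − 78.2 = 7.25.
Midpoints: P̄ = 81.83, Q̄ = 3376.5.
ε = (ΔQ/ΔP)(P̄/Q̄) = (-1467/7.25)(81.83/3376.5).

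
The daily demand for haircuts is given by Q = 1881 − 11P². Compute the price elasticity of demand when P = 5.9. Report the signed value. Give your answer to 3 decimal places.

-0.511

At P = 5.9, Q = 1498.090.
dQ/dP = −22P = -129.800.
ε = (dQ/dP)(P/Q) = (-129.800)(5.9/1498.090).
|ε| < 1, so demand is inelastic at this price.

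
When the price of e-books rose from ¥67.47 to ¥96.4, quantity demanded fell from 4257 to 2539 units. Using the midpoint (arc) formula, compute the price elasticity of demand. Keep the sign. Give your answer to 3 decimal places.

-1.432

ΔQ = 2539 − 4257 = -1718; ΔP = 96.4 − 67.47 = 28.93.
Midpoints: P̄ = 81.94, Q̄ = 3398.0.
ε = (ΔQ/ΔP)(P̄/Q̄) = (-1718/28.93)(81.94/3398.0).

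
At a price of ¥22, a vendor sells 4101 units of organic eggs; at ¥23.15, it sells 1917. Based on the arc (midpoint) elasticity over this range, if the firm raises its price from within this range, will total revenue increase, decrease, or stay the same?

decrease

Arc ε = (-2184/1.15)(22.57/3009.0) ≈ -14.248.
|ε| = 14.25 > 1, so demand is elastic. A price rise therefore reduces total revenue.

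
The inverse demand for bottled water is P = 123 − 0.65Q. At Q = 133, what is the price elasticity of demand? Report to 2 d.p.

At Q = 133, P = 123 − 0.65(133) = 36.55.
dP/dQ = −0.65, so dQ/dP = 1/(−0.65) = -1.538.
ε = (dQ/dP)(P/Q) = (-1.538)(36.55/133).

-0.42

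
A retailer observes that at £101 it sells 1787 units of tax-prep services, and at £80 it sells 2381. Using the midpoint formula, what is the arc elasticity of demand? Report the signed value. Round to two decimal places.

ΔQ = 2381 − 1787 = 594; ΔP = 80 − 101 = -21.
Midpoints: P̄ = 90.50, Q̄ = 2084.0.
ε = (ΔQ/ΔP)(P̄/Q̄) = (594/-21)(90.50/2084.0).

-1.23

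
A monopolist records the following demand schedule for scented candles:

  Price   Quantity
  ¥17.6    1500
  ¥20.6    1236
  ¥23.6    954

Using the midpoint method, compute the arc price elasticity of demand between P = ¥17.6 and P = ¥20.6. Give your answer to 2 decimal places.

At P = 17.6, Q = 1500; at P = 20.6, Q = 1236.
ΔQ = -264, ΔP = 3.0. Midpoints: P̄ = 19.10, Q̄ = 1368.0.
ε = (ΔQ/ΔP)(P̄/Q̄) = (-264/3.0)(19.10/1368.0).

-1.23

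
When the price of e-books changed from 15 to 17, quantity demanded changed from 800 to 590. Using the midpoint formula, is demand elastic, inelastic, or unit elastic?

elastic

Arc ε ≈ -2.417.
|ε| = 2.42 > 1.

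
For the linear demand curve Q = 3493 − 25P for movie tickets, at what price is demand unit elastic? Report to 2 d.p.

69.86

For linear demand Q = a − bP, ε = −bP/(a − bP). |ε| = 1 when bP = a − bP, i.e. P = a/(2b).
P = 3493/(2·25) = 3493/50 = 69.8600.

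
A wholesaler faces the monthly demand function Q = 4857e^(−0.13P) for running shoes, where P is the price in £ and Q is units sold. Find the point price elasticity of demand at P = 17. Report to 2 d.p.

-2.21

At P = 17, Q = 532.816.
dQ/dP = −0.13·4857e^(−0.13P) = −0.13Q = -69.266.
ε = (dQ/dP)(P/Q) = (-69.266)(17/532.816).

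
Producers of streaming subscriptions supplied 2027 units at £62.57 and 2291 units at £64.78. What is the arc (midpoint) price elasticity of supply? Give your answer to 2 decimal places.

3.52

ΔQ = 2291 − 2027 = 264; ΔP = 64.78 − 62.57 = 2.21.
Midpoints: P̄ = 63.67, Q̄ = 2159.0.
ε_s = (ΔQ/ΔP)(P̄/Q̄) = (264/2.21)(63.67/2159.0).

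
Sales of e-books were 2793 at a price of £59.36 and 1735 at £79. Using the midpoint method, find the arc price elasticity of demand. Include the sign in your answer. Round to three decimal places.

-1.646

ΔQ = 1735 − 2793 = -1058; ΔP = 79 − 59.36 = 19.64.
Midpoints: P̄ = 69.18, Q̄ = 2264.0.
ε = (ΔQ/ΔP)(P̄/Q̄) = (-1058/19.64)(69.18/2264.0).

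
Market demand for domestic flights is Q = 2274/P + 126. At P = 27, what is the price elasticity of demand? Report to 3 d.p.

-0.401

At P = 27, Q = 210.222.
dQ/dP = −2274/P² = -3.119.
ε = (dQ/dP)(P/Q) = (-3.119)(27/210.222).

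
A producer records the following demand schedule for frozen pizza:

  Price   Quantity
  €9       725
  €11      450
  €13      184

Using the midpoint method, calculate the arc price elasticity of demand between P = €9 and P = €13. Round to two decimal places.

At P = 9, Q = 725; at P = 13, Q = 184.
ΔQ = -541, ΔP = 4. Midpoints: P̄ = 11.00, Q̄ = 454.5.
ε = (ΔQ/ΔP)(P̄/Q̄) = (-541/4)(11.00/454.5).

-3.27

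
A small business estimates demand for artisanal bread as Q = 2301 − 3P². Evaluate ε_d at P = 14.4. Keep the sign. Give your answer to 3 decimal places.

-0.741

At P = 14.4, Q = 1678.920.
dQ/dP = −6P = -86.400.
ε = (dQ/dP)(P/Q) = (-86.400)(14.4/1678.920).
|ε| < 1, so demand is inelastic at this price.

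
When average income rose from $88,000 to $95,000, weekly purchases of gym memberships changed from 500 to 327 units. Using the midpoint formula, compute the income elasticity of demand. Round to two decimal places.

-5.47

ΔQ = -173, ΔI = 7000. Midpoints: Ī = 91,500, Q̄ = 413.5.
ε_I = (ΔQ/ΔI)(Ī/Q̄) = (-173/7000)(91500/413.5).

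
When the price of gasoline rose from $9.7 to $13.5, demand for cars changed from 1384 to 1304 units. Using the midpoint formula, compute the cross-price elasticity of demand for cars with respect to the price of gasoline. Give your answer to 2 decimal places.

ΔQ_x = 1304 − 1384 = -80; ΔP_y = 13.5 − 9.7 = 3.8.
Midpoints: P̄_y = 11.60, Q̄_x = 1344.0.
ε_xy = (ΔQ_x/ΔP_y)(P̄_y/Q̄_x) = (-80/3.8)(11.60/1344.0).

-0.18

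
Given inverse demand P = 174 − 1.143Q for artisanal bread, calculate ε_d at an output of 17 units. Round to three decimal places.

-7.955

At Q = 17, P = 174 − 1.143(17) = 154.57.
dP/dQ = −1.143, so dQ/dP = 1/(−1.143) = -0.875.
ε = (dQ/dP)(P/Q) = (-0.875)(154.57/17).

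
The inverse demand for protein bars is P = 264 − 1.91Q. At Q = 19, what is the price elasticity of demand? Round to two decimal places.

At Q = 19, P = 264 − 1.91(19) = 227.71.
dP/dQ = −1.91, so dQ/dP = 1/(−1.91) = -0.524.
ε = (dQ/dP)(P/Q) = (-0.524)(227.71/19).

-6.27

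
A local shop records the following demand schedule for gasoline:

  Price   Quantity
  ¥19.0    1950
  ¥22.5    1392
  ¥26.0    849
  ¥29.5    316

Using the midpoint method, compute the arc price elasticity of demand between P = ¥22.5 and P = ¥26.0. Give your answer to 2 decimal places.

At P = 22.5, Q = 1392; at P = 26.0, Q = 849.
ΔQ = -543, ΔP = 3.5. Midpoints: P̄ = 24.25, Q̄ = 1120.5.
ε = (ΔQ/ΔP)(P̄/Q̄) = (-543/3.5)(24.25/1120.5).

-3.36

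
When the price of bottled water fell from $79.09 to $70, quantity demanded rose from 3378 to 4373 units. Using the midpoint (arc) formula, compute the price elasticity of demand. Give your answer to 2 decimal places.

ΔQ = 4373 − 3378 = 995; ΔP = 70 − 79.09 = -9.09.
Midpoints: P̄ = 74.55, Q̄ = 3875.5.
ε = (ΔQ/ΔP)(P̄/Q̄) = (995/-9.09)(74.55/3875.5).

-2.11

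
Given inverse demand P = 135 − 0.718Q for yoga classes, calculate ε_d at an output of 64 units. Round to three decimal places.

At Q = 64, P = 135 − 0.718(64) = 89.05.
dP/dQ = −0.718, so dQ/dP = 1/(−0.718) = -1.393.
ε = (dQ/dP)(P/Q) = (-1.393)(89.05/64).

-1.938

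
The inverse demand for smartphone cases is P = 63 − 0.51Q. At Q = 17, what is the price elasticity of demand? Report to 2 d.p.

At Q = 17, P = 63 − 0.51(17) = 54.33.
dP/dQ = −0.51, so dQ/dP = 1/(−0.51) = -1.961.
ε = (dQ/dP)(P/Q) = (-1.961)(54.33/17).

-6.27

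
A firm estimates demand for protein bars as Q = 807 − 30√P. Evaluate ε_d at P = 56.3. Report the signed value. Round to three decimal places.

-0.193

At P = 56.3, Q = 581.900.
dQ/dP = −30/(2√P) = -1.999.
ε = (dQ/dP)(P/Q) = (-1.999)(56.3/581.900).
|ε| < 1, so demand is inelastic at this price.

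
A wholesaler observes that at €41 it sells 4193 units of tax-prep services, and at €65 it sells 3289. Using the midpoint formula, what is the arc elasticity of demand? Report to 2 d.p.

-0.53

ΔQ = 3289 − 4193 = -904; ΔP = 65 − 41 = 24.
Midpoints: P̄ = 53.00, Q̄ = 3741.0.
ε = (ΔQ/ΔP)(P̄/Q̄) = (-904/24)(53.00/3741.0).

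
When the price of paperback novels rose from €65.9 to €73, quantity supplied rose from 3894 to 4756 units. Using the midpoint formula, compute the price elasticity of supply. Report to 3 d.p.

ΔQ = 4756 − 3894 = 862; ΔP = 73 − 65.9 = 7.1.
Midpoints: P̄ = 69.45, Q̄ = 4325.0.
ε_s = (ΔQ/ΔP)(P̄/Q̄) = (862/7.1)(69.45/4325.0).

1.950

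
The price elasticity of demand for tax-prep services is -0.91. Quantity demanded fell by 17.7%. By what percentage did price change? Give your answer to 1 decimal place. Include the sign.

19.5%

%ΔP ≈ %ΔQ / ε = (-17.7%)/(-0.91) = 19.45%.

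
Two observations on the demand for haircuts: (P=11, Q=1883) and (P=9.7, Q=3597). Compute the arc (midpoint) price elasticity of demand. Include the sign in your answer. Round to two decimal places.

-4.98

ΔQ = 3597 − 1883 = 1714; ΔP = 9.7 − 11 = -1.3.
Midpoints: P̄ = 10.35, Q̄ = 2740.0.
ε = (ΔQ/ΔP)(P̄/Q̄) = (1714/-1.3)(10.35/2740.0).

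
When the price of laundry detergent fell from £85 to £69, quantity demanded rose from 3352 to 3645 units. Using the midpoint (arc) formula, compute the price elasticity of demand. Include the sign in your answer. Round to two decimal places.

ΔQ = 3645 − 3352 = 293; ΔP = 69 − 85 = -16.
Midpoints: P̄ = 77.00, Q̄ = 3498.5.
ε = (ΔQ/ΔP)(P̄/Q̄) = (293/-16)(77.00/3498.5).

-0.40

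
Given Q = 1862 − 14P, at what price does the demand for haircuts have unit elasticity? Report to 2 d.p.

66.50

For linear demand Q = a − bP, ε = −bP/(a − bP). |ε| = 1 when bP = a − bP, i.e. P = a/(2b).
P = 1862/(2·14) = 1862/28 = 66.5000.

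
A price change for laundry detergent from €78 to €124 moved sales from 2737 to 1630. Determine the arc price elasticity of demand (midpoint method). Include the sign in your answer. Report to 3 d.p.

ΔQ = 1630 − 2737 = -1107; ΔP = 124 − 78 = 46.
Midpoints: P̄ = 101.00, Q̄ = 2183.5.
ε = (ΔQ/ΔP)(P̄/Q̄) = (-1107/46)(101.00/2183.5).

-1.113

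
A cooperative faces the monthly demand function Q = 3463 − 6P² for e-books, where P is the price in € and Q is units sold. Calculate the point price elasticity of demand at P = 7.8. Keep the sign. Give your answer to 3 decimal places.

-0.236

At P = 7.8, Q = 3097.960.
dQ/dP = −12P = -93.600.
ε = (dQ/dP)(P/Q) = (-93.600)(7.8/3097.960).
|ε| < 1, so demand is inelastic at this price.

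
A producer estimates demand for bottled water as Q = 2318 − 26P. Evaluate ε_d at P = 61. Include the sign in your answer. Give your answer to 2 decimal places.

-2.17

At P = 61, Q = 732.
dQ/dP = −26.
ε = (dQ/dP)(P/Q) = (-26)(61/732).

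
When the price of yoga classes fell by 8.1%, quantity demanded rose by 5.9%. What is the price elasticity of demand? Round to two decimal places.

-0.73

ε = %ΔQ / %ΔP = (5.9)/(-8.1) = -0.728.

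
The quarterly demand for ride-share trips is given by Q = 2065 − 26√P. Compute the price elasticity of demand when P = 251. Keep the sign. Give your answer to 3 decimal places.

-0.125

At P = 251, Q = 1653.083.
dQ/dP = −26/(2√P) = -0.821.
ε = (dQ/dP)(P/Q) = (-0.821)(251/1653.083).
|ε| < 1, so demand is inelastic at this price.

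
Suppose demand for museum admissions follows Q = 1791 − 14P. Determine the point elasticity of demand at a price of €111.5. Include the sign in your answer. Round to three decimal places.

At P = 111.5, Q = 230.
dQ/dP = −14.
ε = (dQ/dP)(P/Q) = (-14)(111.5/230).

-6.787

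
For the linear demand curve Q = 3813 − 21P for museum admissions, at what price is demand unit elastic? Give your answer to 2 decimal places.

90.79

For linear demand Q = a − bP, ε = −bP/(a − bP). |ε| = 1 when bP = a − bP, i.e. P = a/(2b).
P = 3813/(2·21) = 3813/42 = 90.7857.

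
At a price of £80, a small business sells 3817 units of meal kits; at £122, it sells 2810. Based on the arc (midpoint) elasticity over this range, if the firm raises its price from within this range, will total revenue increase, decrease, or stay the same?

increase

Arc ε = (-1007/42)(101.00/3313.5) ≈ -0.731.
|ε| = 0.73 < 1, so demand is inelastic. A price rise therefore raises total revenue.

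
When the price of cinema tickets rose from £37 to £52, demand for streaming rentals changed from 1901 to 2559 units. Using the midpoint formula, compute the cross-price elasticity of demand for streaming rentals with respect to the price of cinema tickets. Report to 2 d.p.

0.88

ΔQ_x = 2559 − 1901 = 658; ΔP_y = 52 − 37 = 15.
Midpoints: P̄_y = 44.50, Q̄_x = 2230.0.
ε_xy = (ΔQ_x/ΔP_y)(P̄_y/Q̄_x) = (658/15)(44.50/2230.0).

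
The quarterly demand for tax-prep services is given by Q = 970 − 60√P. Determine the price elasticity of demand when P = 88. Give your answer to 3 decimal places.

At P = 88, Q = 407.150.
dQ/dP = −60/(2√P) = -3.198.
ε = (dQ/dP)(P/Q) = (-3.198)(88/407.150).

-0.691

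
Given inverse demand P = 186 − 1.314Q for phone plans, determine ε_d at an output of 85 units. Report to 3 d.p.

-0.665

At Q = 85, P = 186 − 1.314(85) = 74.31.
dP/dQ = −1.314, so dQ/dP = 1/(−1.314) = -0.761.
ε = (dQ/dP)(P/Q) = (-0.761)(74.31/85).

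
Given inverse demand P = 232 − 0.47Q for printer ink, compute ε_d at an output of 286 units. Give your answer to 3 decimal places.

At Q = 286, P = 232 − 0.47(286) = 97.58.
dP/dQ = −0.47, so dQ/dP = 1/(−0.47) = -2.128.
ε = (dQ/dP)(P/Q) = (-2.128)(97.58/286).

-0.726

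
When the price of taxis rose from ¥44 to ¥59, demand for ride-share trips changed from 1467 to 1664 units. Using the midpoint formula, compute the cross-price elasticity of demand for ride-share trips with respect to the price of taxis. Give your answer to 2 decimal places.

ΔQ_x = 1664 − 1467 = 197; ΔP_y = 59 − 44 = 15.
Midpoints: P̄_y = 51.50, Q̄_x = 1565.5.
ε_xy = (ΔQ_x/ΔP_y)(P̄_y/Q̄_x) = (197/15)(51.50/1565.5).

0.43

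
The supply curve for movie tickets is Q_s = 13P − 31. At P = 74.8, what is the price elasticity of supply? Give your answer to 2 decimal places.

1.03

At P = 74.8, Q_s = 941.40.
dQ_s/dP = 13.
ε_s = (dQ_s/dP)(P/Q_s) = (13)(74.8/941.40).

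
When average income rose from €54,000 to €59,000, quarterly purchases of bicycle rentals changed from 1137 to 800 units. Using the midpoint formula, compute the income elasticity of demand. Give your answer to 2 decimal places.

-3.93

ΔQ = -337, ΔI = 5000. Midpoints: Ī = 56,500, Q̄ = 968.5.
ε_I = (ΔQ/ΔI)(Ī/Q̄) = (-337/5000)(56500/968.5).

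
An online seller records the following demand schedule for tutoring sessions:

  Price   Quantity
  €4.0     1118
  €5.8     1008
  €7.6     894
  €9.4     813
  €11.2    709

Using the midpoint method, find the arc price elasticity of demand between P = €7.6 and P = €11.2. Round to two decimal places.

At P = 7.6, Q = 894; at P = 11.2, Q = 709.
ΔQ = -185, ΔP = 3.6. Midpoints: P̄ = 9.40, Q̄ = 801.5.
ε = (ΔQ/ΔP)(P̄/Q̄) = (-185/3.6)(9.40/801.5).

-0.60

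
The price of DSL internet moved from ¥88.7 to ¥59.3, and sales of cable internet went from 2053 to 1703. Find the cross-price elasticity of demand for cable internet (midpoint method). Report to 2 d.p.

0.47

ΔQ_x = 1703 − 2053 = -350; ΔP_y = 59.3 − 88.7 = -29.4.
Midpoints: P̄_y = 74.00, Q̄_x = 1878.0.
ε_xy = (ΔQ_x/ΔP_y)(P̄_y/Q̄_x) = (-350/-29.4)(74.00/1878.0).
ε_xy > 0, so the goods are substitutes.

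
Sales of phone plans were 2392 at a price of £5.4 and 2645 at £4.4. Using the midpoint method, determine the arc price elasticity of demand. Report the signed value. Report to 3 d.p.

ΔQ = 2645 − 2392 = 253; ΔP = 4.4 − 5.4 = -1.
Midpoints: P̄ = 4.90, Q̄ = 2518.5.
ε = (ΔQ/ΔP)(P̄/Q̄) = (253/-1)(4.90/2518.5).

-0.492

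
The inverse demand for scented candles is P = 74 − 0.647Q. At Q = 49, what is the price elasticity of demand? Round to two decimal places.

-1.33

At Q = 49, P = 74 − 0.647(49) = 42.30.
dP/dQ = −0.647, so dQ/dP = 1/(−0.647) = -1.546.
ε = (dQ/dP)(P/Q) = (-1.546)(42.30/49).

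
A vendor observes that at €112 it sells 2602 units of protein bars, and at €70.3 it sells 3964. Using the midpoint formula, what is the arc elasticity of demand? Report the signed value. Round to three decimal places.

-0.907

ΔQ = 3964 − 2602 = 1362; ΔP = 70.3 − 112 = -41.7.
Midpoints: P̄ = 91.15, Q̄ = 3283.0.
ε = (ΔQ/ΔP)(P̄/Q̄) = (1362/-41.7)(91.15/3283.0).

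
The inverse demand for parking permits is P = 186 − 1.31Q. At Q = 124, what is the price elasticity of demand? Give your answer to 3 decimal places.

At Q = 124, P = 186 − 1.31(124) = 23.56.
dP/dQ = −1.31, so dQ/dP = 1/(−1.31) = -0.763.
ε = (dQ/dP)(P/Q) = (-0.763)(23.56/124).

-0.145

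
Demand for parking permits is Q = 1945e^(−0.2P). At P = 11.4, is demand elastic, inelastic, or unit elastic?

Q = 198.943, dQ/dP = -39.789.
ε = (dQ/dP)(P/Q) ≈ -2.280.
|ε| = 2.28 > 1.

elastic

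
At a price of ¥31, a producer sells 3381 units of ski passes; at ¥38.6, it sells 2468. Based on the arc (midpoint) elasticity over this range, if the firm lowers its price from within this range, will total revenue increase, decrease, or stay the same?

Arc ε = (-913/7.6)(34.80/2924.5) ≈ -1.430.
|ε| = 1.43 > 1, so demand is elastic. A price cut therefore raises total revenue.

increase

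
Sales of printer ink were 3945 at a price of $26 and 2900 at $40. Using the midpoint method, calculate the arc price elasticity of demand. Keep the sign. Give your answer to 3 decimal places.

ΔQ = 2900 − 3945 = -1045; ΔP = 40 − 26 = 14.
Midpoints: P̄ = 33.00, Q̄ = 3422.5.
ε = (ΔQ/ΔP)(P̄/Q̄) = (-1045/14)(33.00/3422.5).

-0.720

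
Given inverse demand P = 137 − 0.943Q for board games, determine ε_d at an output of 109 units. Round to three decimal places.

At Q = 109, P = 137 − 0.943(109) = 34.21.
dP/dQ = −0.943, so dQ/dP = 1/(−0.943) = -1.060.
ε = (dQ/dP)(P/Q) = (-1.060)(34.21/109).

-0.333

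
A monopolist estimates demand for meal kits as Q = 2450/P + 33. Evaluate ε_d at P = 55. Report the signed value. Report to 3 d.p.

At P = 55, Q = 77.545.
dQ/dP = −2450/P² = -0.810.
ε = (dQ/dP)(P/Q) = (-0.810)(55/77.545).

-0.574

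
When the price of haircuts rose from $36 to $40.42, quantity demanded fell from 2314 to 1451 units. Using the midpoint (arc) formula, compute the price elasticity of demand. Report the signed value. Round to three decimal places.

-3.963

ΔQ = 1451 − 2314 = -863; ΔP = 40.42 − 36 = 4.42.
Midpoints: P̄ = 38.21, Q̄ = 1882.5.
ε = (ΔQ/ΔP)(P̄/Q̄) = (-863/4.42)(38.21/1882.5).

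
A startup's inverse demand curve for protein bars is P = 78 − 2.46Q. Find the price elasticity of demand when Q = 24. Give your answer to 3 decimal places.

At Q = 24, P = 78 − 2.46(24) = 18.96.
dP/dQ = −2.46, so dQ/dP = 1/(−2.46) = -0.407.
ε = (dQ/dP)(P/Q) = (-0.407)(18.96/24).

-0.321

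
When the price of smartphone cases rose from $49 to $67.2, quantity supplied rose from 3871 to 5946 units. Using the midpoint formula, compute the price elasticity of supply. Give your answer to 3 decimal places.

ΔQ = 5946 − 3871 = 2075; ΔP = 67.2 − 49 = 18.2.
Midpoints: P̄ = 58.10, Q̄ = 4908.5.
ε_s = (ΔQ/ΔP)(P̄/Q̄) = (2075/18.2)(58.10/4908.5).

1.350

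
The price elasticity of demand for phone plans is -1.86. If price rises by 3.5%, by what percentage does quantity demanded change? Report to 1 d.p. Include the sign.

%ΔQ ≈ ε × %ΔP = (-1.86)(3.5%) = -6.51%.

-6.5%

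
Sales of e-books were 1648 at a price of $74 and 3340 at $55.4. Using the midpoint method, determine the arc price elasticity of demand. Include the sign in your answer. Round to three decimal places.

ΔQ = 3340 − 1648 = 1692; ΔP = 55.4 − 74 = -18.6.
Midpoints: P̄ = 64.70, Q̄ = 2494.0.
ε = (ΔQ/ΔP)(P̄/Q̄) = (1692/-18.6)(64.70/2494.0).

-2.360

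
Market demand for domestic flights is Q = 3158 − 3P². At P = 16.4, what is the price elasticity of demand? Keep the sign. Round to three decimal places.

At P = 16.4, Q = 2351.120.
dQ/dP = −6P = -98.400.
ε = (dQ/dP)(P/Q) = (-98.400)(16.4/2351.120).

-0.686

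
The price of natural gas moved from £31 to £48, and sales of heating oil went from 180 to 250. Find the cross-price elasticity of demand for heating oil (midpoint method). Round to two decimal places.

0.76

ΔQ_x = 250 − 180 = 70; ΔP_y = 48 − 31 = 17.
Midpoints: P̄_y = 39.50, Q̄_x = 215.0.
ε_xy = (ΔQ_x/ΔP_y)(P̄_y/Q̄_x) = (70/17)(39.50/215.0).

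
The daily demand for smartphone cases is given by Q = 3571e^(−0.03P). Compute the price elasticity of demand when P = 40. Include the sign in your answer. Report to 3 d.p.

-1.200

At P = 40, Q = 1075.565.
dQ/dP = −0.03·3571e^(−0.03P) = −0.03Q = -32.267.
ε = (dQ/dP)(P/Q) = (-32.267)(40/1075.565).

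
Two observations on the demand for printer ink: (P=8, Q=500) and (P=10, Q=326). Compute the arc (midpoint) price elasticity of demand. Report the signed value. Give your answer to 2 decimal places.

-1.90

ΔQ = 326 − 500 = -174; ΔP = 10 − 8 = 2.
Midpoints: P̄ = 9.00, Q̄ = 413.0.
ε = (ΔQ/ΔP)(P̄/Q̄) = (-174/2)(9.00/413.0).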